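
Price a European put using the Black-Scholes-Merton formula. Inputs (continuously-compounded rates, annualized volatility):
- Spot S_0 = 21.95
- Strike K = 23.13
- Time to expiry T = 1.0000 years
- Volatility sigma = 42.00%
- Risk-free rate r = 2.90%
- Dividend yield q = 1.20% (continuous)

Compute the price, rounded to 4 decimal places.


d1 = (ln(S/K) + (r - q + 0.5*sigma^2) * T) / (sigma * sqrt(T)) = 0.12580158
d2 = d1 - sigma * sqrt(T) = -0.29419842
exp(-rT) = 0.97141646; exp(-qT) = 0.98807171
P = K * exp(-rT) * N(-d2) - S_0 * exp(-qT) * N(-d1)
N(-d1) = 0.44994450; N(-d2) = 0.61569686
P = 23.1300 * 0.97141646 * 0.61569686 - 21.9500 * 0.98807171 * 0.44994450 = 4.0755

Answer: Price = 4.0755


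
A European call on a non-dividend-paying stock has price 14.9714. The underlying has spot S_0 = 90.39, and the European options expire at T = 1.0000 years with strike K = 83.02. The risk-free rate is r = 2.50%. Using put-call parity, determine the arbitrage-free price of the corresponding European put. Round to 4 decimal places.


Answer: Put price = 5.5516

Derivation:
Put-call parity: C - P = S_0 * exp(-qT) - K * exp(-rT).
S_0 * exp(-qT) = 90.3900 * 1.00000000 = 90.39000000
K * exp(-rT) = 83.0200 * 0.97530991 = 80.97022890
P = C - S*exp(-qT) + K*exp(-rT)
P = 14.9714 - 90.39000000 + 80.97022890 = 5.5516


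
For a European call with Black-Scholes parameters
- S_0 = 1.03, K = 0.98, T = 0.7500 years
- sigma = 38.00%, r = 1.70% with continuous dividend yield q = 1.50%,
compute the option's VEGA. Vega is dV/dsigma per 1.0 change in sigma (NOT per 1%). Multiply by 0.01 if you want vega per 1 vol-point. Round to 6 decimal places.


Answer: Vega = 0.334282

Derivation:
d1 = 0.3203124391; d2 = -0.0087772144
phi(d1) = 0.3789926139; exp(-qT) = 0.9888130446; exp(-rT) = 0.9873309369
Vega = S * exp(-qT) * phi(d1) * sqrt(T) = 1.0300 * 0.9888130446 * 0.3789926139 * 0.8660254038 = 0.334282


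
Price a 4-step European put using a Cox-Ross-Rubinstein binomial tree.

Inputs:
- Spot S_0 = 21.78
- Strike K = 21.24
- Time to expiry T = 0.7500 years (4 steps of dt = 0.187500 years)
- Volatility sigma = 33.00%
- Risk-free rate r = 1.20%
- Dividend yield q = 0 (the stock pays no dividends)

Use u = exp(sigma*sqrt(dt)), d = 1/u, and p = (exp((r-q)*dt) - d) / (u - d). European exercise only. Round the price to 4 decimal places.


Answer: Price = V(0,0) = 2.0293

Derivation:
dt = T/N = 0.187500
u = exp(sigma*sqrt(dt)) = 1.153608; d = 1/u = 0.866846
p = (exp((r-q)*dt) - d) / (u - d) = 0.472192
Discount per step: exp(-r*dt) = 0.997753
Stock lattice S(k, i) with i counting down-moves:
  k=0: S(0,0) = 21.7800
  k=1: S(1,0) = 25.1256; S(1,1) = 18.8799
  k=2: S(2,0) = 28.9851; S(2,1) = 21.7800; S(2,2) = 16.3660
  k=3: S(3,0) = 33.4374; S(3,1) = 25.1256; S(3,2) = 18.8799; S(3,3) = 14.1868
  k=4: S(4,0) = 38.5736; S(4,1) = 28.9851; S(4,2) = 21.7800; S(4,3) = 16.3660; S(4,4) = 12.2977
Terminal payoffs V(N, i) = max(K - S_T, 0):
  V(4,0) = 0.000000; V(4,1) = 0.000000; V(4,2) = 0.000000; V(4,3) = 4.874037; V(4,4) = 8.942262
Backward induction: V(k, i) = exp(-r*dt) * [p * V(k+1, i) + (1-p) * V(k+1, i+1)].
  V(3,0) = exp(-r*dt) * [p*0.000000 + (1-p)*0.000000] = 0.000000
  V(3,1) = exp(-r*dt) * [p*0.000000 + (1-p)*0.000000] = 0.000000
  V(3,2) = exp(-r*dt) * [p*0.000000 + (1-p)*4.874037] = 2.566773
  V(3,3) = exp(-r*dt) * [p*4.874037 + (1-p)*8.942262] = 7.005498
  V(2,0) = exp(-r*dt) * [p*0.000000 + (1-p)*0.000000] = 0.000000
  V(2,1) = exp(-r*dt) * [p*0.000000 + (1-p)*2.566773] = 1.351718
  V(2,2) = exp(-r*dt) * [p*2.566773 + (1-p)*7.005498] = 4.898533
  V(1,0) = exp(-r*dt) * [p*0.000000 + (1-p)*1.351718] = 0.711844
  V(1,1) = exp(-r*dt) * [p*1.351718 + (1-p)*4.898533] = 3.216509
  V(0,0) = exp(-r*dt) * [p*0.711844 + (1-p)*3.216509] = 2.029255


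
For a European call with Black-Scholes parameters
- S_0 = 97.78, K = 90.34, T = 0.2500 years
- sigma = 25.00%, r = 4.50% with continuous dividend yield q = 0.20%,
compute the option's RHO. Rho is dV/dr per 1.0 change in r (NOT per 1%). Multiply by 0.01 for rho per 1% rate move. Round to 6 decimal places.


Answer: Rho = 16.621665

Derivation:
d1 = 0.7816178154; d2 = 0.6566178154
phi(d1) = 0.2939334970; exp(-qT) = 0.9995001250; exp(-rT) = 0.9888130446
N(d2) = 0.7442866546
Rho = K*T*exp(-rT)*N(d2) = 90.3400 * 0.2500 * 0.9888130446 * 0.7442866546 = 16.621665


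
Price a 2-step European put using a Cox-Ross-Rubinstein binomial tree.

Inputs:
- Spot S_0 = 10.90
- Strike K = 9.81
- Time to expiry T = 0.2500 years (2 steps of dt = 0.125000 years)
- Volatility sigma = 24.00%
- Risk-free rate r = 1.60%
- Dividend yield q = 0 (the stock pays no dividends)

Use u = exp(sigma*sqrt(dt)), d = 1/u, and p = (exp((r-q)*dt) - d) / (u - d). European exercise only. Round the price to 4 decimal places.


dt = T/N = 0.125000
u = exp(sigma*sqrt(dt)) = 1.088557; d = 1/u = 0.918647
p = (exp((r-q)*dt) - d) / (u - d) = 0.490582
Discount per step: exp(-r*dt) = 0.998002
Stock lattice S(k, i) with i counting down-moves:
  k=0: S(0,0) = 10.9000
  k=1: S(1,0) = 11.8653; S(1,1) = 10.0133
  k=2: S(2,0) = 12.9160; S(2,1) = 10.9000; S(2,2) = 9.1987
Terminal payoffs V(N, i) = max(K - S_T, 0):
  V(2,0) = 0.000000; V(2,1) = 0.000000; V(2,2) = 0.611346
Backward induction: V(k, i) = exp(-r*dt) * [p * V(k+1, i) + (1-p) * V(k+1, i+1)].
  V(1,0) = exp(-r*dt) * [p*0.000000 + (1-p)*0.000000] = 0.000000
  V(1,1) = exp(-r*dt) * [p*0.000000 + (1-p)*0.611346] = 0.310808
  V(0,0) = exp(-r*dt) * [p*0.000000 + (1-p)*0.310808] = 0.158015

Answer: Price = V(0,0) = 0.1580


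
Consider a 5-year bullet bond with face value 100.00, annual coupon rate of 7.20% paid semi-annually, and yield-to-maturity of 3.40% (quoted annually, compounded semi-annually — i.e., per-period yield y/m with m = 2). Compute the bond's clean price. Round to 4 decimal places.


Coupon per period c = face * coupon_rate / m = 3.600000
Periods per year m = 2; per-period yield y/m = 0.017000
Number of cashflows N = 10
Cashflows (t years, CF_t, discount factor 1/(1+y/m)^(m*t), PV):
  t = 0.5000: CF_t = 3.600000, DF = 0.983284, PV = 3.539823
  t = 1.0000: CF_t = 3.600000, DF = 0.966848, PV = 3.480652
  t = 1.5000: CF_t = 3.600000, DF = 0.950686, PV = 3.422470
  t = 2.0000: CF_t = 3.600000, DF = 0.934795, PV = 3.365261
  t = 2.5000: CF_t = 3.600000, DF = 0.919169, PV = 3.309007
  t = 3.0000: CF_t = 3.600000, DF = 0.903804, PV = 3.253695
  t = 3.5000: CF_t = 3.600000, DF = 0.888696, PV = 3.199306
  t = 4.0000: CF_t = 3.600000, DF = 0.873841, PV = 3.145827
  t = 4.5000: CF_t = 3.600000, DF = 0.859234, PV = 3.093242
  t = 5.0000: CF_t = 103.600000, DF = 0.844871, PV = 87.528649
Price P = sum_t PV_t = 117.337932

Answer: Price = 117.3379


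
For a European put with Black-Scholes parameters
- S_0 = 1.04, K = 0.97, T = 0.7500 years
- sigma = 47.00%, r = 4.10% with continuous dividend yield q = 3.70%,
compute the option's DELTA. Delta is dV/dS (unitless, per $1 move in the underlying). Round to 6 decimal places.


Answer: Delta = -0.341590

Derivation:
d1 = 0.3820767007; d2 = -0.0249552391
phi(d1) = 0.3708603005; exp(-qT) = 0.9726314943; exp(-rT) = 0.9697179723
N(-d1) = 0.3512022366
Delta = -exp(-qT) * N(-d1) = -0.9726314943 * 0.3512022366 = -0.341590


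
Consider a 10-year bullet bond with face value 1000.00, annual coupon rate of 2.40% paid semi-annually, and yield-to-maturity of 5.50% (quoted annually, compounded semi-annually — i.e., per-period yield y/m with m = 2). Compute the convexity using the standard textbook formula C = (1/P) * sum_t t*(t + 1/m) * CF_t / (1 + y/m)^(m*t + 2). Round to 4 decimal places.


Coupon per period c = face * coupon_rate / m = 12.000000
Periods per year m = 2; per-period yield y/m = 0.027500
Number of cashflows N = 20
Cashflows (t years, CF_t, discount factor 1/(1+y/m)^(m*t), PV):
  t = 0.5000: CF_t = 12.000000, DF = 0.973236, PV = 11.678832
  t = 1.0000: CF_t = 12.000000, DF = 0.947188, PV = 11.366260
  t = 1.5000: CF_t = 12.000000, DF = 0.921838, PV = 11.062053
  t = 2.0000: CF_t = 12.000000, DF = 0.897166, PV = 10.765989
  t = 2.5000: CF_t = 12.000000, DF = 0.873154, PV = 10.477848
  t = 3.0000: CF_t = 12.000000, DF = 0.849785, PV = 10.197419
  t = 3.5000: CF_t = 12.000000, DF = 0.827041, PV = 9.924495
  t = 4.0000: CF_t = 12.000000, DF = 0.804906, PV = 9.658876
  t = 4.5000: CF_t = 12.000000, DF = 0.783364, PV = 9.400366
  t = 5.0000: CF_t = 12.000000, DF = 0.762398, PV = 9.148775
  t = 5.5000: CF_t = 12.000000, DF = 0.741993, PV = 8.903917
  t = 6.0000: CF_t = 12.000000, DF = 0.722134, PV = 8.665613
  t = 6.5000: CF_t = 12.000000, DF = 0.702807, PV = 8.433686
  t = 7.0000: CF_t = 12.000000, DF = 0.683997, PV = 8.207967
  t = 7.5000: CF_t = 12.000000, DF = 0.665691, PV = 7.988289
  t = 8.0000: CF_t = 12.000000, DF = 0.647874, PV = 7.774491
  t = 8.5000: CF_t = 12.000000, DF = 0.630535, PV = 7.566414
  t = 9.0000: CF_t = 12.000000, DF = 0.613659, PV = 7.363907
  t = 9.5000: CF_t = 12.000000, DF = 0.597235, PV = 7.166819
  t = 10.0000: CF_t = 1012.000000, DF = 0.581251, PV = 588.225573
Price P = sum_t PV_t = 763.977592
Convexity numerator sum_t t*(t + 1/m) * CF_t / (1+y/m)^(m*t + 2):
  t = 0.5000: term = 5.531027
  t = 1.0000: term = 16.148983
  t = 1.5000: term = 31.433544
  t = 2.0000: term = 50.987095
  t = 2.5000: term = 74.433715
  t = 3.0000: term = 101.418201
  t = 3.5000: term = 131.605126
  t = 4.0000: term = 164.677948
  t = 4.5000: term = 200.338136
  t = 5.0000: term = 238.304352
  t = 5.5000: term = 278.311652
  t = 6.0000: term = 320.110725
  t = 6.5000: term = 363.467166
  t = 7.0000: term = 408.160770
  t = 7.5000: term = 453.984868
  t = 8.0000: term = 500.745677
  t = 8.5000: term = 548.261690
  t = 9.0000: term = 596.363081
  t = 9.5000: term = 644.891139
  t = 10.0000: term = 58501.841857
Convexity = (1/P) * sum = 63631.016752 / 763.977592 = 83.289114

Answer: Convexity = 83.2891


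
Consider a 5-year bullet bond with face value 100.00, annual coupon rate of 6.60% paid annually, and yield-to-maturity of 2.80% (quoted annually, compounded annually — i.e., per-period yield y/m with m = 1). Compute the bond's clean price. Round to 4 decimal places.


Coupon per period c = face * coupon_rate / m = 6.600000
Periods per year m = 1; per-period yield y/m = 0.028000
Number of cashflows N = 5
Cashflows (t years, CF_t, discount factor 1/(1+y/m)^(m*t), PV):
  t = 1.0000: CF_t = 6.600000, DF = 0.972763, PV = 6.420233
  t = 2.0000: CF_t = 6.600000, DF = 0.946267, PV = 6.245363
  t = 3.0000: CF_t = 6.600000, DF = 0.920493, PV = 6.075256
  t = 4.0000: CF_t = 6.600000, DF = 0.895422, PV = 5.909782
  t = 5.0000: CF_t = 106.600000, DF = 0.871033, PV = 92.852079
Price P = sum_t PV_t = 117.502714

Answer: Price = 117.5027


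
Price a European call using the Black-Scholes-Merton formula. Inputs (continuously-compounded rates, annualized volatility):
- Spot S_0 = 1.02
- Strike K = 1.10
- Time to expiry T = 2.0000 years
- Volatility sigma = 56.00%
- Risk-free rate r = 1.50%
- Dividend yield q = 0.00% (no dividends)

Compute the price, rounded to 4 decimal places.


d1 = (ln(S/K) + (r - q + 0.5*sigma^2) * T) / (sigma * sqrt(T)) = 0.33851784
d2 = d1 - sigma * sqrt(T) = -0.45344176
exp(-rT) = 0.97044553; exp(-qT) = 1.00000000
C = S_0 * exp(-qT) * N(d1) - K * exp(-rT) * N(d2)
N(d1) = 0.63251351; N(d2) = 0.32511534
C = 1.0200 * 1.00000000 * 0.63251351 - 1.1000 * 0.97044553 * 0.32511534 = 0.2981

Answer: Price = 0.2981


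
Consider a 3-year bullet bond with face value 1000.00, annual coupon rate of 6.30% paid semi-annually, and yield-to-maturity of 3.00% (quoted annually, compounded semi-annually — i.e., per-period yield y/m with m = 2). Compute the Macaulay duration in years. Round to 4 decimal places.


Coupon per period c = face * coupon_rate / m = 31.500000
Periods per year m = 2; per-period yield y/m = 0.015000
Number of cashflows N = 6
Cashflows (t years, CF_t, discount factor 1/(1+y/m)^(m*t), PV):
  t = 0.5000: CF_t = 31.500000, DF = 0.985222, PV = 31.034483
  t = 1.0000: CF_t = 31.500000, DF = 0.970662, PV = 30.575845
  t = 1.5000: CF_t = 31.500000, DF = 0.956317, PV = 30.123985
  t = 2.0000: CF_t = 31.500000, DF = 0.942184, PV = 29.678803
  t = 2.5000: CF_t = 31.500000, DF = 0.928260, PV = 29.240200
  t = 3.0000: CF_t = 1031.500000, DF = 0.914542, PV = 943.350272
Price P = sum_t PV_t = 1094.003588
Macaulay numerator sum_t t * PV_t:
  t * PV_t at t = 0.5000: 15.517241
  t * PV_t at t = 1.0000: 30.575845
  t * PV_t at t = 1.5000: 45.185978
  t * PV_t at t = 2.0000: 59.357607
  t * PV_t at t = 2.5000: 73.100501
  t * PV_t at t = 3.0000: 2830.050815
Macaulay duration D = (sum_t t * PV_t) / P = 3053.787986 / 1094.003588 = 2.791388

Answer: Macaulay duration = 2.7914 years


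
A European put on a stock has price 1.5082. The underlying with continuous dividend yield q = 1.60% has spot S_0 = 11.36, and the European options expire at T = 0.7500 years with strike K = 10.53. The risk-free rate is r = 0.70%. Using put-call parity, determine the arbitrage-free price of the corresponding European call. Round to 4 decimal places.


Answer: Call price = 2.2578

Derivation:
Put-call parity: C - P = S_0 * exp(-qT) - K * exp(-rT).
S_0 * exp(-qT) = 11.3600 * 0.98807171 = 11.22449466
K * exp(-rT) = 10.5300 * 0.99476376 = 10.47486236
C = P + S*exp(-qT) - K*exp(-rT)
C = 1.5082 + 11.22449466 - 10.47486236 = 2.2578


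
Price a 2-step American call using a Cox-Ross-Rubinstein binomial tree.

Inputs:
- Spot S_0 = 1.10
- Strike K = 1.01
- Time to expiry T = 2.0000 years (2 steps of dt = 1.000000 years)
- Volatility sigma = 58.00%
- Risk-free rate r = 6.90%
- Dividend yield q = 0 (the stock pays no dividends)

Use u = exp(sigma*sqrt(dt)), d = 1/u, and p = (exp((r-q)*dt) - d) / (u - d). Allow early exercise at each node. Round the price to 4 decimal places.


Answer: Price = V(0,0) = 0.4170

Derivation:
dt = T/N = 1.000000
u = exp(sigma*sqrt(dt)) = 1.786038; d = 1/u = 0.559898
p = (exp((r-q)*dt) - d) / (u - d) = 0.417194
Discount per step: exp(-r*dt) = 0.933327
Stock lattice S(k, i) with i counting down-moves:
  k=0: S(0,0) = 1.1000
  k=1: S(1,0) = 1.9646; S(1,1) = 0.6159
  k=2: S(2,0) = 3.5089; S(2,1) = 1.1000; S(2,2) = 0.3448
Terminal payoffs V(N, i) = max(S_T - K, 0):
  V(2,0) = 2.498927; V(2,1) = 0.090000; V(2,2) = 0.000000
Backward induction: V(k, i) = exp(-r*dt) * [p * V(k+1, i) + (1-p) * V(k+1, i+1)]; then take max(V_cont, immediate exercise) for American.
  V(1,0) = exp(-r*dt) * [p*2.498927 + (1-p)*0.090000] = 1.021982; exercise = 0.954642; V(1,0) = max -> 1.021982
  V(1,1) = exp(-r*dt) * [p*0.090000 + (1-p)*0.000000] = 0.035044; exercise = 0.000000; V(1,1) = max -> 0.035044
  V(0,0) = exp(-r*dt) * [p*1.021982 + (1-p)*0.035044] = 0.417000; exercise = 0.090000; V(0,0) = max -> 0.417000


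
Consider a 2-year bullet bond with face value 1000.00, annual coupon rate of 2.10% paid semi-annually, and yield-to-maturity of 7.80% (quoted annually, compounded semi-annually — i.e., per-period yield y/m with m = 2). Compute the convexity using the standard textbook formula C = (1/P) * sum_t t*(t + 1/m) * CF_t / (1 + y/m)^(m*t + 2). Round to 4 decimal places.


Coupon per period c = face * coupon_rate / m = 10.500000
Periods per year m = 2; per-period yield y/m = 0.039000
Number of cashflows N = 4
Cashflows (t years, CF_t, discount factor 1/(1+y/m)^(m*t), PV):
  t = 0.5000: CF_t = 10.500000, DF = 0.962464, PV = 10.105871
  t = 1.0000: CF_t = 10.500000, DF = 0.926337, PV = 9.726536
  t = 1.5000: CF_t = 10.500000, DF = 0.891566, PV = 9.361440
  t = 2.0000: CF_t = 1010.500000, DF = 0.858100, PV = 867.109866
Price P = sum_t PV_t = 896.303713
Convexity numerator sum_t t*(t + 1/m) * CF_t / (1+y/m)^(m*t + 2):
  t = 0.5000: term = 4.680720
  t = 1.0000: term = 13.515072
  t = 1.5000: term = 26.015538
  t = 2.0000: term = 4016.178777
Convexity = (1/P) * sum = 4060.390107 / 896.303713 = 4.530150

Answer: Convexity = 4.5301


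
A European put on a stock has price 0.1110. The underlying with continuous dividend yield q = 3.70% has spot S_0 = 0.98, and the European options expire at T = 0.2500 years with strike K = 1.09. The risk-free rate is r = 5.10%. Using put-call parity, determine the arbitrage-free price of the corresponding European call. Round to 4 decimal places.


Answer: Call price = 0.0058

Derivation:
Put-call parity: C - P = S_0 * exp(-qT) - K * exp(-rT).
S_0 * exp(-qT) = 0.9800 * 0.99079265 = 0.97097680
K * exp(-rT) = 1.0900 * 0.98733094 = 1.07619072
C = P + S*exp(-qT) - K*exp(-rT)
C = 0.1110 + 0.97097680 - 1.07619072 = 0.0058


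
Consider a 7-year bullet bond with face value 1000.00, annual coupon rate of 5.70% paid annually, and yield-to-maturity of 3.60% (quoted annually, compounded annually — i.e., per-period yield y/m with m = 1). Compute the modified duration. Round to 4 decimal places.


Coupon per period c = face * coupon_rate / m = 57.000000
Periods per year m = 1; per-period yield y/m = 0.036000
Number of cashflows N = 7
Cashflows (t years, CF_t, discount factor 1/(1+y/m)^(m*t), PV):
  t = 1.0000: CF_t = 57.000000, DF = 0.965251, PV = 55.019305
  t = 2.0000: CF_t = 57.000000, DF = 0.931709, PV = 53.107437
  t = 3.0000: CF_t = 57.000000, DF = 0.899333, PV = 51.262005
  t = 4.0000: CF_t = 57.000000, DF = 0.868082, PV = 49.480700
  t = 5.0000: CF_t = 57.000000, DF = 0.837917, PV = 47.761293
  t = 6.0000: CF_t = 57.000000, DF = 0.808801, PV = 46.101634
  t = 7.0000: CF_t = 1057.000000, DF = 0.780696, PV = 825.195212
Price P = sum_t PV_t = 1127.927587
First compute Macaulay numerator sum_t t * PV_t:
  t * PV_t at t = 1.0000: 55.019305
  t * PV_t at t = 2.0000: 106.214875
  t * PV_t at t = 3.0000: 153.786015
  t * PV_t at t = 4.0000: 197.922800
  t * PV_t at t = 5.0000: 238.806467
  t * PV_t at t = 6.0000: 276.609807
  t * PV_t at t = 7.0000: 5776.366484
Macaulay duration D = 6804.725752 / 1127.927587 = 6.032946
Modified duration = D / (1 + y/m) = 6.032946 / (1 + 0.036000) = 5.823307

Answer: Modified duration = 5.8233


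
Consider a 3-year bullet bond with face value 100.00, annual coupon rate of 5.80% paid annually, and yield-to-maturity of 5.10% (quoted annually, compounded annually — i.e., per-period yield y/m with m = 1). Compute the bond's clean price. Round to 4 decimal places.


Answer: Price = 101.9027

Derivation:
Coupon per period c = face * coupon_rate / m = 5.800000
Periods per year m = 1; per-period yield y/m = 0.051000
Number of cashflows N = 3
Cashflows (t years, CF_t, discount factor 1/(1+y/m)^(m*t), PV):
  t = 1.0000: CF_t = 5.800000, DF = 0.951475, PV = 5.518554
  t = 2.0000: CF_t = 5.800000, DF = 0.905304, PV = 5.250765
  t = 3.0000: CF_t = 105.800000, DF = 0.861374, PV = 91.133389
Price P = sum_t PV_t = 101.902707


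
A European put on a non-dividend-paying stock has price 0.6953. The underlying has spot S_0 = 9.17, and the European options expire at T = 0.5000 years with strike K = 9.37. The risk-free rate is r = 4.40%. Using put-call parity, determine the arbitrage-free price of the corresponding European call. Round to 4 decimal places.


Put-call parity: C - P = S_0 * exp(-qT) - K * exp(-rT).
S_0 * exp(-qT) = 9.1700 * 1.00000000 = 9.17000000
K * exp(-rT) = 9.3700 * 0.97824024 = 9.16611100
C = P + S*exp(-qT) - K*exp(-rT)
C = 0.6953 + 9.17000000 - 9.16611100 = 0.6992

Answer: Call price = 0.6992


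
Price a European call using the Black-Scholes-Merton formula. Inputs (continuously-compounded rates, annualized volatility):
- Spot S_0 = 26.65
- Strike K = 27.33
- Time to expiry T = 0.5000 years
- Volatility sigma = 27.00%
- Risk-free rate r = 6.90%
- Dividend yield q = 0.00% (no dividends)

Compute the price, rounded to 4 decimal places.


Answer: Price = 2.1431

Derivation:
d1 = (ln(S/K) + (r - q + 0.5*sigma^2) * T) / (sigma * sqrt(T)) = 0.14419296
d2 = d1 - sigma * sqrt(T) = -0.04672587
exp(-rT) = 0.96608834; exp(-qT) = 1.00000000
C = S_0 * exp(-qT) * N(d1) - K * exp(-rT) * N(d2)
N(d1) = 0.55732595; N(d2) = 0.48136585
C = 26.6500 * 1.00000000 * 0.55732595 - 27.3300 * 0.96608834 * 0.48136585 = 2.1431


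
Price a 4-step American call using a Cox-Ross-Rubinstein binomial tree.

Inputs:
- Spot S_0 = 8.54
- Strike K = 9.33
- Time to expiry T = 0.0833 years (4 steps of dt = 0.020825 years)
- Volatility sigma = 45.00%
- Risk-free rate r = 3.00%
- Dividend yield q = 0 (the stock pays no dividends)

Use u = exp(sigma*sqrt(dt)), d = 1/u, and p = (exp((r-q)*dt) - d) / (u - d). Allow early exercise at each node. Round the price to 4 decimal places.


Answer: Price = V(0,0) = 0.1929

Derivation:
dt = T/N = 0.020825
u = exp(sigma*sqrt(dt)) = 1.067094; d = 1/u = 0.937125
p = (exp((r-q)*dt) - d) / (u - d) = 0.488579
Discount per step: exp(-r*dt) = 0.999375
Stock lattice S(k, i) with i counting down-moves:
  k=0: S(0,0) = 8.5400
  k=1: S(1,0) = 9.1130; S(1,1) = 8.0030
  k=2: S(2,0) = 9.7244; S(2,1) = 8.5400; S(2,2) = 7.4999
  k=3: S(3,0) = 10.3769; S(3,1) = 9.1130; S(3,2) = 8.0030; S(3,3) = 7.0283
  k=4: S(4,0) = 11.0731; S(4,1) = 9.7244; S(4,2) = 8.5400; S(4,3) = 7.4999; S(4,4) = 6.5864
Terminal payoffs V(N, i) = max(S_T - K, 0):
  V(4,0) = 1.743077; V(4,1) = 0.394406; V(4,2) = 0.000000; V(4,3) = 0.000000; V(4,4) = 0.000000
Backward induction: V(k, i) = exp(-r*dt) * [p * V(k+1, i) + (1-p) * V(k+1, i+1)]; then take max(V_cont, immediate exercise) for American.
  V(3,0) = exp(-r*dt) * [p*1.743077 + (1-p)*0.394406] = 1.052681; exercise = 1.046854; V(3,0) = max -> 1.052681
  V(3,1) = exp(-r*dt) * [p*0.394406 + (1-p)*0.000000] = 0.192578; exercise = 0.000000; V(3,1) = max -> 0.192578
  V(3,2) = exp(-r*dt) * [p*0.000000 + (1-p)*0.000000] = 0.000000; exercise = 0.000000; V(3,2) = max -> 0.000000
  V(3,3) = exp(-r*dt) * [p*0.000000 + (1-p)*0.000000] = 0.000000; exercise = 0.000000; V(3,3) = max -> 0.000000
  V(2,0) = exp(-r*dt) * [p*1.052681 + (1-p)*0.192578] = 0.612424; exercise = 0.394406; V(2,0) = max -> 0.612424
  V(2,1) = exp(-r*dt) * [p*0.192578 + (1-p)*0.000000] = 0.094031; exercise = 0.000000; V(2,1) = max -> 0.094031
  V(2,2) = exp(-r*dt) * [p*0.000000 + (1-p)*0.000000] = 0.000000; exercise = 0.000000; V(2,2) = max -> 0.000000
  V(1,0) = exp(-r*dt) * [p*0.612424 + (1-p)*0.094031] = 0.347090; exercise = 0.000000; V(1,0) = max -> 0.347090
  V(1,1) = exp(-r*dt) * [p*0.094031 + (1-p)*0.000000] = 0.045913; exercise = 0.000000; V(1,1) = max -> 0.045913
  V(0,0) = exp(-r*dt) * [p*0.347090 + (1-p)*0.045913] = 0.192941; exercise = 0.000000; V(0,0) = max -> 0.192941


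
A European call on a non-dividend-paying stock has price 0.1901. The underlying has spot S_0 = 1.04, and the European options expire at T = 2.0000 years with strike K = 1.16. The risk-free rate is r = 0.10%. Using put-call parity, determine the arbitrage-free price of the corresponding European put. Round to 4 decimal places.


Put-call parity: C - P = S_0 * exp(-qT) - K * exp(-rT).
S_0 * exp(-qT) = 1.0400 * 1.00000000 = 1.04000000
K * exp(-rT) = 1.1600 * 0.99800200 = 1.15768232
P = C - S*exp(-qT) + K*exp(-rT)
P = 0.1901 - 1.04000000 + 1.15768232 = 0.3078

Answer: Put price = 0.3078


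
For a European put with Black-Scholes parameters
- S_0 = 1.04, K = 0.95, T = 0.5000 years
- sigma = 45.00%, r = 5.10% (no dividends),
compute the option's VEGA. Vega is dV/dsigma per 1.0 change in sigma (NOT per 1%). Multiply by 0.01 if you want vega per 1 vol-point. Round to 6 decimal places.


d1 = 0.5236958766; d2 = 0.2054978251
phi(d1) = 0.3478210280; exp(-qT) = 1.0000000000; exp(-rT) = 0.9748223790
Vega = S * exp(-qT) * phi(d1) * sqrt(T) = 1.0400 * 1.0000000000 * 0.3478210280 * 0.7071067812 = 0.255784

Answer: Vega = 0.255784


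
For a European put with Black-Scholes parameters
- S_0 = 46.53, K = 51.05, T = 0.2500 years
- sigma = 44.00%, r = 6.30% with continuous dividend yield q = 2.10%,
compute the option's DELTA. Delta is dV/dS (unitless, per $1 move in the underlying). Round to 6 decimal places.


d1 = -0.2636739943; d2 = -0.4836739943
phi(d1) = 0.3853125250; exp(-qT) = 0.9947637572; exp(-rT) = 0.9843733826
N(-d1) = 0.6039844320
Delta = -exp(-qT) * N(-d1) = -0.9947637572 * 0.6039844320 = -0.600822

Answer: Delta = -0.600822


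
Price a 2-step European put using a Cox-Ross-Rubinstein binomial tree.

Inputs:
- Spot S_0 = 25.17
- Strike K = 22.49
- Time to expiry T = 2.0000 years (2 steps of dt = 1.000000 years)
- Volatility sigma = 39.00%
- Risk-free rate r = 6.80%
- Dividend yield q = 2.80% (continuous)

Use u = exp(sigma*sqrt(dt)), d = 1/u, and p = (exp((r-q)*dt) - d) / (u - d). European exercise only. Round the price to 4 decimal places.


Answer: Price = V(0,0) = 2.8421

Derivation:
dt = T/N = 1.000000
u = exp(sigma*sqrt(dt)) = 1.476981; d = 1/u = 0.677057
p = (exp((r-q)*dt) - d) / (u - d) = 0.454736
Discount per step: exp(-r*dt) = 0.934260
Stock lattice S(k, i) with i counting down-moves:
  k=0: S(0,0) = 25.1700
  k=1: S(1,0) = 37.1756; S(1,1) = 17.0415
  k=2: S(2,0) = 54.9077; S(2,1) = 25.1700; S(2,2) = 11.5381
Terminal payoffs V(N, i) = max(K - S_T, 0):
  V(2,0) = 0.000000; V(2,1) = 0.000000; V(2,2) = 10.951921
Backward induction: V(k, i) = exp(-r*dt) * [p * V(k+1, i) + (1-p) * V(k+1, i+1)].
  V(1,0) = exp(-r*dt) * [p*0.000000 + (1-p)*0.000000] = 0.000000
  V(1,1) = exp(-r*dt) * [p*0.000000 + (1-p)*10.951921] = 5.579116
  V(0,0) = exp(-r*dt) * [p*0.000000 + (1-p)*5.579116] = 2.842107


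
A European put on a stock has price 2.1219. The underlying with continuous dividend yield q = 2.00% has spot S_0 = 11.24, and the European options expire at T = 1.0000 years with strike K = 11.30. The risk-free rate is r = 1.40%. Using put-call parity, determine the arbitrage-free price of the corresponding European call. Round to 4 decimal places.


Put-call parity: C - P = S_0 * exp(-qT) - K * exp(-rT).
S_0 * exp(-qT) = 11.2400 * 0.98019867 = 11.01743309
K * exp(-rT) = 11.3000 * 0.98609754 = 11.14290225
C = P + S*exp(-qT) - K*exp(-rT)
C = 2.1219 + 11.01743309 - 11.14290225 = 1.9964

Answer: Call price = 1.9964


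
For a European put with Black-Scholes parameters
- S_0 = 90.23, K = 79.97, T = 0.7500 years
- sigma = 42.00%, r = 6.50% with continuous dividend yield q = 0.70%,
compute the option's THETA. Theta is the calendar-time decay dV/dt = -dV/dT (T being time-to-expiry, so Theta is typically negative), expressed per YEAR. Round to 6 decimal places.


d1 = 0.6333268567; d2 = 0.2695961871
phi(d1) = 0.3264462440; exp(-qT) = 0.9947637572; exp(-rT) = 0.9524192047
Theta = -S*exp(-qT)*phi(d1)*sigma/(2*sqrt(T)) + r*K*exp(-rT)*N(-d2) - q*S*exp(-qT)*N(-d1)
N(-d1) = 0.2632601093; N(-d2) = 0.3937354670; sqrt(T) = 0.8660254038
Term 1 = -90.2300 * 0.9947637572 * 0.3264462440 * 0.4200 / (2 * 0.8660254038) = -7.1051172720
Term 2 = 0.0650 * 79.9700 * 0.9524192047 * 0.3937354670 = 1.9492750934
Term 3 = -0.0070 * 90.2300 * 0.9947637572 * 0.2632601093 = -0.1654070471
Theta = -7.1051172720 + (1.9492750934) + (-0.1654070471) = -5.321249

Answer: Theta = -5.321249


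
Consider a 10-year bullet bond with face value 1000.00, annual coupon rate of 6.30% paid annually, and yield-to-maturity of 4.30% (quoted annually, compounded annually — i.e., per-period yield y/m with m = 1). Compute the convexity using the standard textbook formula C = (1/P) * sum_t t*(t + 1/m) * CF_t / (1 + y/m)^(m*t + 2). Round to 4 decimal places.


Answer: Convexity = 73.1425

Derivation:
Coupon per period c = face * coupon_rate / m = 63.000000
Periods per year m = 1; per-period yield y/m = 0.043000
Number of cashflows N = 10
Cashflows (t years, CF_t, discount factor 1/(1+y/m)^(m*t), PV):
  t = 1.0000: CF_t = 63.000000, DF = 0.958773, PV = 60.402685
  t = 2.0000: CF_t = 63.000000, DF = 0.919245, PV = 57.912449
  t = 3.0000: CF_t = 63.000000, DF = 0.881347, PV = 55.524879
  t = 4.0000: CF_t = 63.000000, DF = 0.845012, PV = 53.235743
  t = 5.0000: CF_t = 63.000000, DF = 0.810174, PV = 51.040980
  t = 6.0000: CF_t = 63.000000, DF = 0.776773, PV = 48.936702
  t = 7.0000: CF_t = 63.000000, DF = 0.744749, PV = 46.919178
  t = 8.0000: CF_t = 63.000000, DF = 0.714045, PV = 44.984830
  t = 9.0000: CF_t = 63.000000, DF = 0.684607, PV = 43.130230
  t = 10.0000: CF_t = 1063.000000, DF = 0.656382, PV = 697.734472
Price P = sum_t PV_t = 1159.822148
Convexity numerator sum_t t*(t + 1/m) * CF_t / (1+y/m)^(m*t + 2):
  t = 1.0000: term = 111.049759
  t = 2.0000: term = 319.414455
  t = 3.0000: term = 612.491764
  t = 4.0000: term = 978.734043
  t = 5.0000: term = 1407.575326
  t = 6.0000: term = 1889.362853
  t = 7.0000: term = 2415.292877
  t = 8.0000: term = 2977.350486
  t = 9.0000: term = 3568.253219
  t = 10.0000: term = 70552.799101
Convexity = (1/P) * sum = 84832.323882 / 1159.822148 = 73.142528


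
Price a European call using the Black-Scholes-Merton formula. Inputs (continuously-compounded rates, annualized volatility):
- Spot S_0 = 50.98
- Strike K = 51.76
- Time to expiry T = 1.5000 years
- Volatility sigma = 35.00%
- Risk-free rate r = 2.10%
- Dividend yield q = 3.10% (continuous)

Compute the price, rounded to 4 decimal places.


d1 = (ln(S/K) + (r - q + 0.5*sigma^2) * T) / (sigma * sqrt(T)) = 0.14391510
d2 = d1 - sigma * sqrt(T) = -0.28474560
exp(-rT) = 0.96899096; exp(-qT) = 0.95456456
C = S_0 * exp(-qT) * N(d1) - K * exp(-rT) * N(d2)
N(d1) = 0.55721624; N(d2) = 0.38791952
C = 50.9800 * 0.95456456 * 0.55721624 - 51.7600 * 0.96899096 * 0.38791952 = 7.6601

Answer: Price = 7.6601


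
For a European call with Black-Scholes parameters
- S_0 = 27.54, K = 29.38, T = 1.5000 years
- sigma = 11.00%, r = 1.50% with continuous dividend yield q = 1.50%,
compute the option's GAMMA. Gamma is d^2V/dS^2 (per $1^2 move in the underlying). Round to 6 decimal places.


d1 = -0.4126995140; d2 = -0.5474214498
phi(d1) = 0.3663745978; exp(-qT) = 0.9777512372; exp(-rT) = 0.9777512372
Gamma = exp(-qT) * phi(d1) / (S * sigma * sqrt(T)) = 0.9777512372 * 0.3663745978 / (27.5400 * 0.1100 * 1.2247448714) = 0.096550

Answer: Gamma = 0.096550


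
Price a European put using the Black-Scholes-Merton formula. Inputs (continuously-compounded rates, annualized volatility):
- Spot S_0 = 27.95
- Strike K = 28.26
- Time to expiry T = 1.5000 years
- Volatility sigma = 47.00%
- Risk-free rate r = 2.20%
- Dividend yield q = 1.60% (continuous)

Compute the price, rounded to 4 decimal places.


d1 = (ln(S/K) + (r - q + 0.5*sigma^2) * T) / (sigma * sqrt(T)) = 0.28428817
d2 = d1 - sigma * sqrt(T) = -0.29134192
exp(-rT) = 0.96753856; exp(-qT) = 0.97628571
P = K * exp(-rT) * N(-d2) - S_0 * exp(-qT) * N(-d1)
N(-d1) = 0.38809478; N(-d2) = 0.61460509
P = 28.2600 * 0.96753856 * 0.61460509 - 27.9500 * 0.97628571 * 0.38809478 = 6.2149

Answer: Price = 6.2149


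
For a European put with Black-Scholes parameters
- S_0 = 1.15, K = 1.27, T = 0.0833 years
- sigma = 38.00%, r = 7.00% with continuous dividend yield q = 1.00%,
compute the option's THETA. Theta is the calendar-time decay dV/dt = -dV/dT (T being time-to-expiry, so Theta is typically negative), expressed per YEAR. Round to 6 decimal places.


Answer: Theta = -0.154949

Derivation:
d1 = -0.8045863886; d2 = -0.9142609983
phi(d1) = 0.2886275543; exp(-qT) = 0.9991673468; exp(-rT) = 0.9941859673
Theta = -S*exp(-qT)*phi(d1)*sigma/(2*sqrt(T)) + r*K*exp(-rT)*N(-d2) - q*S*exp(-qT)*N(-d1)
N(-d1) = 0.7894708003; N(-d2) = 0.8197101405; sqrt(T) = 0.2886173938
Term 1 = -1.1500 * 0.9991673468 * 0.2886275543 * 0.3800 / (2 * 0.2886173938) = -0.2183257510
Term 2 = 0.0700 * 1.2700 * 0.9941859673 * 0.8197101405 = 0.0724485500
Term 3 = -0.0100 * 1.1500 * 0.9991673468 * 0.7894708003 = -0.0090713546
Theta = -0.2183257510 + (0.0724485500) + (-0.0090713546) = -0.154949


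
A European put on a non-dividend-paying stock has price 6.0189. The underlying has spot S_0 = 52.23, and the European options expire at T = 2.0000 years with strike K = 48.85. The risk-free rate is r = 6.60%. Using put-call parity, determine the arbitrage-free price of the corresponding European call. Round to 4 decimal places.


Put-call parity: C - P = S_0 * exp(-qT) - K * exp(-rT).
S_0 * exp(-qT) = 52.2300 * 1.00000000 = 52.23000000
K * exp(-rT) = 48.8500 * 0.87634100 = 42.80925761
C = P + S*exp(-qT) - K*exp(-rT)
C = 6.0189 + 52.23000000 - 42.80925761 = 15.4396

Answer: Call price = 15.4396


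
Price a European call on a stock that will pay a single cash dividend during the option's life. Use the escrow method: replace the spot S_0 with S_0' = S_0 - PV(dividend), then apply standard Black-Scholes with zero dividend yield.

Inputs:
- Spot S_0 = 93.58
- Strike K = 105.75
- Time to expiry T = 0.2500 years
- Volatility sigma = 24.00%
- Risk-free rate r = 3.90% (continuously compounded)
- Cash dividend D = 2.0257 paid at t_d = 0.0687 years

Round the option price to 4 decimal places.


Answer: Price = 0.7748

Derivation:
PV(D) = D * exp(-r * t_d) = 2.0257 * 0.99732429 = 2.02027981
S_0' = S_0 - PV(D) = 93.5800 - 2.02027981 = 91.55972019
d1 = (ln(S_0'/K) + (r + sigma^2/2)*T) / (sigma*sqrt(T)) = -1.05946982
d2 = d1 - sigma*sqrt(T) = -1.17946982
exp(-rT) = 0.99029738
N(d1) = 0.14469293; N(d2) = 0.11910557
C = S_0' * N(d1) - K * exp(-rT) * N(d2) = 91.55972019 * 0.14469293 - 105.7500 * 0.99029738 * 0.11910557 = 0.7748


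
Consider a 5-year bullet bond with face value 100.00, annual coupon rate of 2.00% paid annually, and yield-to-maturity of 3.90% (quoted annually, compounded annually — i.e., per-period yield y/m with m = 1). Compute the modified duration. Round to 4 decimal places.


Coupon per period c = face * coupon_rate / m = 2.000000
Periods per year m = 1; per-period yield y/m = 0.039000
Number of cashflows N = 5
Cashflows (t years, CF_t, discount factor 1/(1+y/m)^(m*t), PV):
  t = 1.0000: CF_t = 2.000000, DF = 0.962464, PV = 1.924928
  t = 2.0000: CF_t = 2.000000, DF = 0.926337, PV = 1.852674
  t = 3.0000: CF_t = 2.000000, DF = 0.891566, PV = 1.783131
  t = 4.0000: CF_t = 2.000000, DF = 0.858100, PV = 1.716200
  t = 5.0000: CF_t = 102.000000, DF = 0.825890, PV = 84.240791
Price P = sum_t PV_t = 91.517723
First compute Macaulay numerator sum_t t * PV_t:
  t * PV_t at t = 1.0000: 1.924928
  t * PV_t at t = 2.0000: 3.705347
  t * PV_t at t = 3.0000: 5.349394
  t * PV_t at t = 4.0000: 6.864799
  t * PV_t at t = 5.0000: 421.203953
Macaulay duration D = 439.048421 / 91.517723 = 4.797414
Modified duration = D / (1 + y/m) = 4.797414 / (1 + 0.039000) = 4.617338

Answer: Modified duration = 4.6173


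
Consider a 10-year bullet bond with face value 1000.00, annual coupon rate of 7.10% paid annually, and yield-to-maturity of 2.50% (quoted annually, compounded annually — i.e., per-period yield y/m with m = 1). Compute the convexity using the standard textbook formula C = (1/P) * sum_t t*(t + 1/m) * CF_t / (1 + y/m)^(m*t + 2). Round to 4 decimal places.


Answer: Convexity = 75.8453

Derivation:
Coupon per period c = face * coupon_rate / m = 71.000000
Periods per year m = 1; per-period yield y/m = 0.025000
Number of cashflows N = 10
Cashflows (t years, CF_t, discount factor 1/(1+y/m)^(m*t), PV):
  t = 1.0000: CF_t = 71.000000, DF = 0.975610, PV = 69.268293
  t = 2.0000: CF_t = 71.000000, DF = 0.951814, PV = 67.578822
  t = 3.0000: CF_t = 71.000000, DF = 0.928599, PV = 65.930558
  t = 4.0000: CF_t = 71.000000, DF = 0.905951, PV = 64.322496
  t = 5.0000: CF_t = 71.000000, DF = 0.883854, PV = 62.753654
  t = 6.0000: CF_t = 71.000000, DF = 0.862297, PV = 61.223077
  t = 7.0000: CF_t = 71.000000, DF = 0.841265, PV = 59.729832
  t = 8.0000: CF_t = 71.000000, DF = 0.820747, PV = 58.273007
  t = 9.0000: CF_t = 71.000000, DF = 0.800728, PV = 56.851714
  t = 10.0000: CF_t = 1071.000000, DF = 0.781198, PV = 836.663488
Price P = sum_t PV_t = 1402.594941
Convexity numerator sum_t t*(t + 1/m) * CF_t / (1+y/m)^(m*t + 2):
  t = 1.0000: term = 131.861116
  t = 2.0000: term = 385.934975
  t = 3.0000: term = 753.043853
  t = 4.0000: term = 1224.461550
  t = 5.0000: term = 1791.894951
  t = 6.0000: term = 2447.466274
  t = 7.0000: term = 3183.695966
  t = 8.0000: term = 3993.486230
  t = 9.0000: term = 4870.105158
  t = 10.0000: term = 87598.318817
Convexity = (1/P) * sum = 106380.268890 / 1402.594941 = 75.845325


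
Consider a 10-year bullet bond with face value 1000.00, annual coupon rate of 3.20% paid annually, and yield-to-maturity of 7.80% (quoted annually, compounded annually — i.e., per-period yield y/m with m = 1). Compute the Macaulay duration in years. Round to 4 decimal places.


Answer: Macaulay duration = 8.3907 years

Derivation:
Coupon per period c = face * coupon_rate / m = 32.000000
Periods per year m = 1; per-period yield y/m = 0.078000
Number of cashflows N = 10
Cashflows (t years, CF_t, discount factor 1/(1+y/m)^(m*t), PV):
  t = 1.0000: CF_t = 32.000000, DF = 0.927644, PV = 29.684601
  t = 2.0000: CF_t = 32.000000, DF = 0.860523, PV = 27.536736
  t = 3.0000: CF_t = 32.000000, DF = 0.798259, PV = 25.544282
  t = 4.0000: CF_t = 32.000000, DF = 0.740500, PV = 23.695994
  t = 5.0000: CF_t = 32.000000, DF = 0.686920, PV = 21.981442
  t = 6.0000: CF_t = 32.000000, DF = 0.637217, PV = 20.390948
  t = 7.0000: CF_t = 32.000000, DF = 0.591111, PV = 18.915536
  t = 8.0000: CF_t = 32.000000, DF = 0.548340, PV = 17.546879
  t = 9.0000: CF_t = 32.000000, DF = 0.508664, PV = 16.277254
  t = 10.0000: CF_t = 1032.000000, DF = 0.471859, PV = 486.958655
Price P = sum_t PV_t = 688.532326
Macaulay numerator sum_t t * PV_t:
  t * PV_t at t = 1.0000: 29.684601
  t * PV_t at t = 2.0000: 55.073471
  t * PV_t at t = 3.0000: 76.632845
  t * PV_t at t = 4.0000: 94.783977
  t * PV_t at t = 5.0000: 109.907209
  t * PV_t at t = 6.0000: 122.345687
  t * PV_t at t = 7.0000: 132.408752
  t * PV_t at t = 8.0000: 140.375035
  t * PV_t at t = 9.0000: 146.495283
  t * PV_t at t = 10.0000: 4869.586545
Macaulay duration D = (sum_t t * PV_t) / P = 5777.293406 / 688.532326 = 8.390737


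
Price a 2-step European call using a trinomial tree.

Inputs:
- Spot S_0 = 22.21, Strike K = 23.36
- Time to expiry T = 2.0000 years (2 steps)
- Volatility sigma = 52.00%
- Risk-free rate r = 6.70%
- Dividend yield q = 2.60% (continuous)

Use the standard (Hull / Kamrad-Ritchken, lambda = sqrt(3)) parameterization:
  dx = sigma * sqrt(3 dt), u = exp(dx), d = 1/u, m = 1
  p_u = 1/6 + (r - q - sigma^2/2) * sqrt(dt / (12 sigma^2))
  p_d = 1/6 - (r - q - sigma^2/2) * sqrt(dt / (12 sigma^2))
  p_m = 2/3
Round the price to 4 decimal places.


dt = T/N = 1.000000; dx = sigma*sqrt(3*dt) = 0.900666
u = exp(dx) = 2.461243; d = 1/u = 0.406299
p_u = 0.114372, p_m = 0.666667, p_d = 0.218961
Discount per step: exp(-r*dt) = 0.935195
Stock lattice S(k, j) with j the centered position index:
  k=0: S(0,+0) = 22.2100
  k=1: S(1,-1) = 9.0239; S(1,+0) = 22.2100; S(1,+1) = 54.6642
  k=2: S(2,-2) = 3.6664; S(2,-1) = 9.0239; S(2,+0) = 22.2100; S(2,+1) = 54.6642; S(2,+2) = 134.5419
Terminal payoffs V(N, j) = max(S_T - K, 0):
  V(2,-2) = 0.000000; V(2,-1) = 0.000000; V(2,+0) = 0.000000; V(2,+1) = 31.304202; V(2,+2) = 111.181874
Backward induction: V(k, j) = exp(-r*dt) * [p_u * V(k+1, j+1) + p_m * V(k+1, j) + p_d * V(k+1, j-1)]
  V(1,-1) = exp(-r*dt) * [p_u*0.000000 + p_m*0.000000 + p_d*0.000000] = 0.000000
  V(1,+0) = exp(-r*dt) * [p_u*31.304202 + p_m*0.000000 + p_d*0.000000] = 3.348304
  V(1,+1) = exp(-r*dt) * [p_u*111.181874 + p_m*31.304202 + p_d*0.000000] = 31.409062
  V(0,+0) = exp(-r*dt) * [p_u*31.409062 + p_m*3.348304 + p_d*0.000000] = 5.447064

Answer: Price = V(0,0) = 5.4471


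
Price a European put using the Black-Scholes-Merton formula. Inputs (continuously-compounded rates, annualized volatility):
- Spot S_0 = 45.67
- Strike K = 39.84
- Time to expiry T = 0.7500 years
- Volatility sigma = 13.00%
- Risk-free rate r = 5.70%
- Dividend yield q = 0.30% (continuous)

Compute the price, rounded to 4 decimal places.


d1 = (ln(S/K) + (r - q + 0.5*sigma^2) * T) / (sigma * sqrt(T)) = 1.62908434
d2 = d1 - sigma * sqrt(T) = 1.51650103
exp(-rT) = 0.95815090; exp(-qT) = 0.99775253
P = K * exp(-rT) * N(-d2) - S_0 * exp(-qT) * N(-d1)
N(-d1) = 0.05164758; N(-d2) = 0.06469635
P = 39.8400 * 0.95815090 * 0.06469635 - 45.6700 * 0.99775253 * 0.05164758 = 0.1162

Answer: Price = 0.1162


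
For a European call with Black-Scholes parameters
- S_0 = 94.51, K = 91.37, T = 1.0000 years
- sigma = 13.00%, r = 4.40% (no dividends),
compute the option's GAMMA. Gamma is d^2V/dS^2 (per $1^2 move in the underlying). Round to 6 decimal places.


Answer: Gamma = 0.026057

Derivation:
d1 = 0.6633727077; d2 = 0.5333727077
phi(d1) = 0.3201485386; exp(-qT) = 1.0000000000; exp(-rT) = 0.9569539575
Gamma = exp(-qT) * phi(d1) / (S * sigma * sqrt(T)) = 1.0000000000 * 0.3201485386 / (94.5100 * 0.1300 * 1.0000000000) = 0.026057


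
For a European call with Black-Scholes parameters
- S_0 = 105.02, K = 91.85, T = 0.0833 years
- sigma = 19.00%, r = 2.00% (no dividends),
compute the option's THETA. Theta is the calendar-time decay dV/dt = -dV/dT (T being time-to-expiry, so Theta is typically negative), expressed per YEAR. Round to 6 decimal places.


d1 = 2.5012819648; d2 = 2.4464446600
phi(d1) = 0.0174721994; exp(-qT) = 1.0000000000; exp(-rT) = 0.9983353870
Theta = -S*exp(-qT)*phi(d1)*sigma/(2*sqrt(T)) - r*K*exp(-rT)*N(d2) + q*S*exp(-qT)*N(d1)
N(d1) = 0.9938127694; N(d2) = 0.9927863528; sqrt(T) = 0.2886173938
Term 1 = -105.0200 * 1.0000000000 * 0.0174721994 * 0.1900 / (2 * 0.2886173938) = -0.6039774107
Term 2 = -0.0200 * 91.8500 * 0.9983353870 * 0.9927863528 = -1.8207126946
Term 3 = 0 (no dividend yield, q = 0)
Theta = -0.6039774107 + (-1.8207126946) + (0.0000000000) = -2.424690

Answer: Theta = -2.424690
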